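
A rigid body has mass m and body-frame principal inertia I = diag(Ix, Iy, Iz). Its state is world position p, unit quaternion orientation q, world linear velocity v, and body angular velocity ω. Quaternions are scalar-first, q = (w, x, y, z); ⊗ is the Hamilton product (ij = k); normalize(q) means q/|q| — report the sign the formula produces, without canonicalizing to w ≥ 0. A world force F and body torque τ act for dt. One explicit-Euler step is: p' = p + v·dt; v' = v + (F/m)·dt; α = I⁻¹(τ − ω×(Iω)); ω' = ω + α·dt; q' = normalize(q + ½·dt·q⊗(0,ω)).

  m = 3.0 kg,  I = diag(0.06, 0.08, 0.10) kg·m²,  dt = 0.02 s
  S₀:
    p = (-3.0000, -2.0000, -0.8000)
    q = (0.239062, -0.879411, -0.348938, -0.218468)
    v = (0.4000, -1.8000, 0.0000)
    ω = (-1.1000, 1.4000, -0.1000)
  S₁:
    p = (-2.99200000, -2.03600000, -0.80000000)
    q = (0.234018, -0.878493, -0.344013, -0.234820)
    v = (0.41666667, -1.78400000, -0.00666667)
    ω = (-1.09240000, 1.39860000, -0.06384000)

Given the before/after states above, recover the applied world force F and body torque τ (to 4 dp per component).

F = (2.5000, 2.4000, -1.0000)
τ = (0.0200, -0.0100, 0.1500)

velocity change Δv = (0.01666667, 0.01600000, -0.00666667)
m·(v₁−v₀)/dt = (2.5000, 2.4000, -1.0000)
ω₁ − ω₀ = (0.00760000, -0.00140000, 0.03616000)
gyro term ω₀×Iω₀ = (-0.0028, -0.0044, -0.0308)
τ = I·(Δω/dt) + ω₀×(Iω₀) = (0.0200, -0.0100, 0.1500)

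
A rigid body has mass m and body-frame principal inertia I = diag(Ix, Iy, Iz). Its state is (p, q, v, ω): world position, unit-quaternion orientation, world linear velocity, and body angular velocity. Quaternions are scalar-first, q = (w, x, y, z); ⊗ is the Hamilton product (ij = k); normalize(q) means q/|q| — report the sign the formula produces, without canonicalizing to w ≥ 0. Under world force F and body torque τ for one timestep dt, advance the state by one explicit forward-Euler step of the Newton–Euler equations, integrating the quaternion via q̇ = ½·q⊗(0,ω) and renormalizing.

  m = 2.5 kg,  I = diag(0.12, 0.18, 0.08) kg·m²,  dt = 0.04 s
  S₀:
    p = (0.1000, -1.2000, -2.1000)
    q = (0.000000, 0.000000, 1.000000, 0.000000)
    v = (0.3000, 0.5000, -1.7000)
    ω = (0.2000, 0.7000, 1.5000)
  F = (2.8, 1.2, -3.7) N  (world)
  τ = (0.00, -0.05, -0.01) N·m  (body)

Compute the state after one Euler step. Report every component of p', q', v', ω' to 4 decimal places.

a = (1.1200, 0.4800, -1.4800)
p' = p + v·dt = (0.1120, -1.1800, -2.1680)
v + (F/m)dt = (0.3448, 0.5192, -1.7592)
gyro term ω×Iω = (-0.1050, 0.0120, 0.0084)
angular accel α = (0.8750, -0.3444, -0.2300)
new body rate ω' = (0.2350, 0.6862, 1.4908)
Hamilton product q⊗(0,ω) = (-0.7000000, 1.5000000, 0.0000000, -0.2000000)
q + ½dt·q⊗(0,ω), renormalized = (-0.0140, 0.0300, 0.9994, -0.0040)

p' = (0.1120, -1.1800, -2.1680)
q' = (-0.0140, 0.0300, 0.9994, -0.0040)
v' = (0.3448, 0.5192, -1.7592)
ω' = (0.2350, 0.6862, 1.4908)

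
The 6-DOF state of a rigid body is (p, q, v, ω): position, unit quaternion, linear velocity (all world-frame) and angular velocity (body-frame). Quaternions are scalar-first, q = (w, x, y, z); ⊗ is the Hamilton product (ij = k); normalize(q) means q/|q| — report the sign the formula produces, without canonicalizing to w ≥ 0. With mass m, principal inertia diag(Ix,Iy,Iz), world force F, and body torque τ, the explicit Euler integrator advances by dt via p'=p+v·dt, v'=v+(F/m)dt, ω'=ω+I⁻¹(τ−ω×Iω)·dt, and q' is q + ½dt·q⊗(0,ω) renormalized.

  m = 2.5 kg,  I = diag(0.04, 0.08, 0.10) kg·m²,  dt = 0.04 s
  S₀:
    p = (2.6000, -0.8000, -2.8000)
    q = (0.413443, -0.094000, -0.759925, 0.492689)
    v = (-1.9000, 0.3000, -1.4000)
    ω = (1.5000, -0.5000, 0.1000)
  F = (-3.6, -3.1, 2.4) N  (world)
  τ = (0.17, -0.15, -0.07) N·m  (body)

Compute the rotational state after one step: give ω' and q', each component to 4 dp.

ω' = (1.6710, -0.5705, 0.0840)
q' = (0.4075, -0.0782, -0.7487, 0.5170)

α = I⁻¹(τ − ω×Iω) = (4.2750, -1.7625, -0.4000)
ω' = ω + α·dt = (1.6710, -0.5705, 0.0840)
Hamilton product q⊗(0,ω) = (-0.2882314, 0.7905165, 0.5417120, 1.2282318)
q' = normalize(q + ½dt·q⊗(0,ω)) = (0.4075, -0.0782, -0.7487, 0.5170)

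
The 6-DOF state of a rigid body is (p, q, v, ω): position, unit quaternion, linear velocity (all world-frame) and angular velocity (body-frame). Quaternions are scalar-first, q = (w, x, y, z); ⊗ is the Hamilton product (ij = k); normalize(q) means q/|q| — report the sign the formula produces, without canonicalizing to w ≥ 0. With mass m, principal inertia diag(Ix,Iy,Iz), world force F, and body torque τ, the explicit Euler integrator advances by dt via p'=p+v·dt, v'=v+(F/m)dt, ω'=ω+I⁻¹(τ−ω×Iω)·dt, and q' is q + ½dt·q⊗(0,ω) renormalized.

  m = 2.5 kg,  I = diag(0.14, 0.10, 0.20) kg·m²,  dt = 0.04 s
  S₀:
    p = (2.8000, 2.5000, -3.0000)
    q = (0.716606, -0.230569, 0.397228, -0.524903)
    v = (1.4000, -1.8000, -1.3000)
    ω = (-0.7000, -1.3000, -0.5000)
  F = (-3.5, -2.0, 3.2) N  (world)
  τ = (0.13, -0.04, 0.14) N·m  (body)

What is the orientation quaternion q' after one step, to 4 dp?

Hamilton product q⊗(0,ω) = (0.0925466, -1.3826121, -0.6794402, 0.2194963)
q + ½dt·q⊗(0,ω), renormalized = (0.7181, -0.2581, 0.3835, -0.5203)

q' = (0.7181, -0.2581, 0.3835, -0.5203)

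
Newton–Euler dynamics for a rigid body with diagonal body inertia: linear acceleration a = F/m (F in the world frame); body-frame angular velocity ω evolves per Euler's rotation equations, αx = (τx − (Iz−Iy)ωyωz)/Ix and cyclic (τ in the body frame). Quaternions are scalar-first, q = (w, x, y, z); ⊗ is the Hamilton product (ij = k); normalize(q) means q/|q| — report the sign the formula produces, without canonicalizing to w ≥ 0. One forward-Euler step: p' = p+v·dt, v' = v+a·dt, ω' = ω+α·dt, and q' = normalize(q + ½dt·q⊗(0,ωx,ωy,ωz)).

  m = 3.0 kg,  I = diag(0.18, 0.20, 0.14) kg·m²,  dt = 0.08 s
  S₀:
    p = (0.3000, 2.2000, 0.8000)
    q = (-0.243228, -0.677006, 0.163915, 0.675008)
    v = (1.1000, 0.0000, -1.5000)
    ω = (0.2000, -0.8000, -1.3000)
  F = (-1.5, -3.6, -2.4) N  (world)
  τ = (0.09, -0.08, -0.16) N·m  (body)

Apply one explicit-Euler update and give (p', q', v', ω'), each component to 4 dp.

p' = (0.3880, 2.2000, 0.6800)
q' = (-0.1971, -0.6646, 0.1416, 0.7067)
v' = (1.0600, -0.0960, -1.5640)
ω' = (0.2677, -0.8278, -1.3896)

(τ − ω×Iω)/I = (0.8467, -0.3480, -1.1200)
new body rate ω' = (0.2677, -0.8278, -1.3896)
2q̇ = q⊗(0,ω) = (1.1440436, 0.2782713, -0.5505238, 0.8250182)
q + ½dt·q⊗(0,ω), renormalized = (-0.1971, -0.6646, 0.1416, 0.7067)
a = (-0.5000, -1.2000, -0.8000)
p' = p + v·dt = (0.3880, 2.2000, 0.6800)
new velocity v' = (1.0600, -0.0960, -1.5640)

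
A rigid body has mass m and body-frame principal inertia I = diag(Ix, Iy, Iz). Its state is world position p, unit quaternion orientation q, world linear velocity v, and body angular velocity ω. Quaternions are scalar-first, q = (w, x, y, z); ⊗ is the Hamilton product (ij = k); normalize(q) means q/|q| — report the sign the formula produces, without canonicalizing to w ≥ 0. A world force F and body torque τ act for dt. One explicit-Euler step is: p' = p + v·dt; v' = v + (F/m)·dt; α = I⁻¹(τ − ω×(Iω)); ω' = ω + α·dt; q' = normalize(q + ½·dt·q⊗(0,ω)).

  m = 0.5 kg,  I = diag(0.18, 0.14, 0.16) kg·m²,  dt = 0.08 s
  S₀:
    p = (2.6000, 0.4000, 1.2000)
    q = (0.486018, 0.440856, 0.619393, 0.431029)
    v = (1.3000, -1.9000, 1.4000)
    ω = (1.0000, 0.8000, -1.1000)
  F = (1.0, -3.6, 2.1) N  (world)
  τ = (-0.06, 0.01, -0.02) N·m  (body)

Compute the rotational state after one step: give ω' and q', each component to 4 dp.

α = I⁻¹(τ − ω×Iω) = (-0.2356, 0.2286, 0.0750)
ω + α·dt = (0.9812, 0.8183, -1.0940)
2q̇ = q⊗(0,ω) = (-0.4622385, -0.5401375, 1.3047850, -0.8013280)
q' = normalize(q + ½dt·q⊗(0,ω)) = (0.4665, 0.4183, 0.6701, 0.3981)

ω' = (0.9812, 0.8183, -1.0940)
q' = (0.4665, 0.4183, 0.6701, 0.3981)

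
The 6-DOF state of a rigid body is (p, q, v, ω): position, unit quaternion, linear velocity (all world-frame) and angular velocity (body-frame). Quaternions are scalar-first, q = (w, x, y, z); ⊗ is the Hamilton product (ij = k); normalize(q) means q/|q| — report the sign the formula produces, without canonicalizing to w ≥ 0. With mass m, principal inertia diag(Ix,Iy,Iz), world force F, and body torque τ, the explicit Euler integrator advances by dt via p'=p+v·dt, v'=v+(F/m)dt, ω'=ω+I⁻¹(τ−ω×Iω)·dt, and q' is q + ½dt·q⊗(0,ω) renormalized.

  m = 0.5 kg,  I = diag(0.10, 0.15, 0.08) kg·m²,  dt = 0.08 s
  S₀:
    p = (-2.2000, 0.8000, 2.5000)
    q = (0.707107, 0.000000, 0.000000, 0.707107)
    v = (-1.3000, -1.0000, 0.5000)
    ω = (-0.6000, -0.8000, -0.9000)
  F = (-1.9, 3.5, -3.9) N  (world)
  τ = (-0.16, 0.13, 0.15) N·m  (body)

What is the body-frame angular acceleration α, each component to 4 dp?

precession coupling ω×(Iω) = (-0.0504, 0.0108, 0.0240)
α = I⁻¹(τ − ω×Iω) = (-1.0960, 0.7947, 1.5750)

α = (-1.0960, 0.7947, 1.5750)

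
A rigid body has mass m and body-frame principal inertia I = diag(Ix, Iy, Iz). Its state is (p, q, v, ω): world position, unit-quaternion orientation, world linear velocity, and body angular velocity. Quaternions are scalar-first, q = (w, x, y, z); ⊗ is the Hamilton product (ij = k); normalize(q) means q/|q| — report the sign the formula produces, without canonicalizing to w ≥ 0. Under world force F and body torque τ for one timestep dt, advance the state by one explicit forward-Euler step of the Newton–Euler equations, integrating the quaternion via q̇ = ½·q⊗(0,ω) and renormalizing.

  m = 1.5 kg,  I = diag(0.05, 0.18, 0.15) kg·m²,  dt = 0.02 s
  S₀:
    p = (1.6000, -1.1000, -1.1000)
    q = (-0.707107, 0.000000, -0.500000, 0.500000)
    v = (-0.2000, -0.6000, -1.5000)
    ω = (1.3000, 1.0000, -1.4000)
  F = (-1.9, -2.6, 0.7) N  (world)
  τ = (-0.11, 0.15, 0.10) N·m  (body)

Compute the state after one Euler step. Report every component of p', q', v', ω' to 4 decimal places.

p' = (1.5960, -1.1120, -1.1300)
q' = (-0.6949, -0.0072, -0.5005, 0.5163)
v' = (-0.2253, -0.6347, -1.4907)
ω' = (1.2392, 0.9964, -1.4092)

p' = p + v·dt = (1.5960, -1.1120, -1.1300)
v + (F/m)dt = (-0.2253, -0.6347, -1.4907)
α = I⁻¹(τ − ω×Iω) = (-3.0400, -0.1778, -0.4600)
ω + α·dt = (1.2392, 0.9964, -1.4092)
2q̇ = q⊗(0,ω) = (1.2000000, -0.7192391, -0.0571070, 1.6399498)
updated quaternion q' = (-0.6949, -0.0072, -0.5005, 0.5163)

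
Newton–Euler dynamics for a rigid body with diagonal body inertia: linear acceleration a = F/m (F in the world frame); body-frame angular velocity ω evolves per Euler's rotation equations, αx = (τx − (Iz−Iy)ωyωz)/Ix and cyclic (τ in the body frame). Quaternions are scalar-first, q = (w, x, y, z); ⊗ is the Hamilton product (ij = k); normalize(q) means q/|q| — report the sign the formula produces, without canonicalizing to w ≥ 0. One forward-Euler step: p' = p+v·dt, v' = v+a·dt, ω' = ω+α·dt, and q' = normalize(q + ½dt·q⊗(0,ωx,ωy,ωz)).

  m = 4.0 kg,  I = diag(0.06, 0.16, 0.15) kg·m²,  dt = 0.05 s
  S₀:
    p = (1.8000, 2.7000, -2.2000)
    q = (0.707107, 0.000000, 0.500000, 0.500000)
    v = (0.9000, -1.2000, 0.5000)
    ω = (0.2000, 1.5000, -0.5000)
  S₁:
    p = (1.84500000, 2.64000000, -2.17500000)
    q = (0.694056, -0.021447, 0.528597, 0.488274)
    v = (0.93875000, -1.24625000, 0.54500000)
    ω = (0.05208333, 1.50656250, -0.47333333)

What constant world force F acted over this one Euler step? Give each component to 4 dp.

F = (3.1000, -3.7000, 3.6000)

velocity change Δv = (0.03875000, -0.04625000, 0.04500000)
F = m·Δv/dt = (3.1000, -3.7000, 3.6000)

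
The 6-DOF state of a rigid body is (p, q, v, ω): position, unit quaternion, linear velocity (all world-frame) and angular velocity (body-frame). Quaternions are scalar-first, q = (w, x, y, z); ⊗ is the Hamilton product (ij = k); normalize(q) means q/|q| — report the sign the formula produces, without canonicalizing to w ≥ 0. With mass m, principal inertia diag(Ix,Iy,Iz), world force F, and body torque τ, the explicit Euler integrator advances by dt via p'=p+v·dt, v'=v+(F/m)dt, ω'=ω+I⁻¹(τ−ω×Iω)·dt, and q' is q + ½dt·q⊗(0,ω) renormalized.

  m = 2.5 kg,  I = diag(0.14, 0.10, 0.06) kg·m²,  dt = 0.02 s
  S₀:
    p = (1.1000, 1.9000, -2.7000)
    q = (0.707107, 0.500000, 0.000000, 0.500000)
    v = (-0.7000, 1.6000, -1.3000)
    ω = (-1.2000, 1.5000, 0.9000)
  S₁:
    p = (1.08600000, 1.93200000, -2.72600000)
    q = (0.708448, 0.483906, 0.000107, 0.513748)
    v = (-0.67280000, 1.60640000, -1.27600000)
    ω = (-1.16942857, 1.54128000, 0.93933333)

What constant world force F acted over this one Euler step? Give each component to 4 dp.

F = (3.4000, 0.8000, 3.0000)

Δv = v₁−v₀ = (0.02720000, 0.00640000, 0.02400000)
m·(v₁−v₀)/dt = (3.4000, 0.8000, 3.0000)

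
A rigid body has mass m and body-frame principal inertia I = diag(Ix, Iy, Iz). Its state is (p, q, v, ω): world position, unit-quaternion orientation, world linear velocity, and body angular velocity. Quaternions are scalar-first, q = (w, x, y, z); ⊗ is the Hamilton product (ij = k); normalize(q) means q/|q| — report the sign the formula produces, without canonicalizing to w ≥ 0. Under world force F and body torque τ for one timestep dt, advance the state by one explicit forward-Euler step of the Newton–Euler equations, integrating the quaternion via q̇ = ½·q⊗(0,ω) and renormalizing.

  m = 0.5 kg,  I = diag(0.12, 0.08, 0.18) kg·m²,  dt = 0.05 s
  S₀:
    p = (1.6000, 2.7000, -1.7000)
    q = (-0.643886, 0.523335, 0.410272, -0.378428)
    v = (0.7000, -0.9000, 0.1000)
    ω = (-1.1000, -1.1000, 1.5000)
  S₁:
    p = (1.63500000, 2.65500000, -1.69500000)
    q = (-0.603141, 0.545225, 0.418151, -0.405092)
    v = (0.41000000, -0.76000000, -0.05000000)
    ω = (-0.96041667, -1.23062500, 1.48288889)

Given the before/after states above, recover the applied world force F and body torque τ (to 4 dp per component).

F = (-2.9000, 1.4000, -1.5000)
τ = (0.1700, -0.1100, -0.1100)

Δv = v₁−v₀ = (-0.29000000, 0.14000000, -0.15000000)
m·(v₁−v₀)/dt = (-2.9000, 1.4000, -1.5000)
ω₁ − ω₀ = (0.13958333, -0.13062500, -0.01711111)
gyro term ω₀×Iω₀ = (-0.1650, 0.0990, -0.0484)
τ = I·(Δω/dt) + ω₀×(Iω₀) = (0.1700, -0.1100, -0.1100)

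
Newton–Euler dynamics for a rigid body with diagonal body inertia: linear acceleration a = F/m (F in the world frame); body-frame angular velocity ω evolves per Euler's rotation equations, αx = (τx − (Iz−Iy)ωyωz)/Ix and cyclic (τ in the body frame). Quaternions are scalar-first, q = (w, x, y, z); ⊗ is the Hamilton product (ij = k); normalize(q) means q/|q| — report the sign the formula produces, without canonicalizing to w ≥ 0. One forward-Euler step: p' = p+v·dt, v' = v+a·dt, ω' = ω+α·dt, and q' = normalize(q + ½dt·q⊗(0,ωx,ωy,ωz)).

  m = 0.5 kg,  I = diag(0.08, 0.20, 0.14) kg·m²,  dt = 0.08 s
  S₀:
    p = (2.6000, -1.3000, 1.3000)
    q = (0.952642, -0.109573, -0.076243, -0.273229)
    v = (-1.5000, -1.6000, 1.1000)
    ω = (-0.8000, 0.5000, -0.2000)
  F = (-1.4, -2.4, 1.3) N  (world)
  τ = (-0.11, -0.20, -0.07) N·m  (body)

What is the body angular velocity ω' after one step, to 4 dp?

ω' = (-0.9160, 0.4238, -0.2126)

precession coupling ω×(Iω) = (0.0060, -0.0096, -0.0480)
α = I⁻¹(τ − ω×Iω) = (-1.4500, -0.9520, -0.1571)
ω + α·dt = (-0.9160, 0.4238, -0.2126)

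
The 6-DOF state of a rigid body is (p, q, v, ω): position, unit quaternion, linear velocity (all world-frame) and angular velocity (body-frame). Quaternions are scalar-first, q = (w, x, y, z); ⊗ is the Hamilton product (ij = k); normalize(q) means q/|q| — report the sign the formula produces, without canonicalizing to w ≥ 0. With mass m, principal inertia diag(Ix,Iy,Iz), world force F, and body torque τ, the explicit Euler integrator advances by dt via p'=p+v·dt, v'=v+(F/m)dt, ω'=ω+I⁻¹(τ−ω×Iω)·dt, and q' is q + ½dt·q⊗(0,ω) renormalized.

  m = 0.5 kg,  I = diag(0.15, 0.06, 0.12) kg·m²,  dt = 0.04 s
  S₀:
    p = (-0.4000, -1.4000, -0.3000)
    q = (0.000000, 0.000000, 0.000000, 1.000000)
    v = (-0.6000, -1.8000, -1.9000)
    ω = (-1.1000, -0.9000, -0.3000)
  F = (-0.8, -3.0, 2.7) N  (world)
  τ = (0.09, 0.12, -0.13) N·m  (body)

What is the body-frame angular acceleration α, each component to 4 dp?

α = (0.4920, 1.8350, -0.3408)

precession coupling ω×(Iω) = (0.0162, 0.0099, -0.0891)
(τ − ω×Iω)/I = (0.4920, 1.8350, -0.3408)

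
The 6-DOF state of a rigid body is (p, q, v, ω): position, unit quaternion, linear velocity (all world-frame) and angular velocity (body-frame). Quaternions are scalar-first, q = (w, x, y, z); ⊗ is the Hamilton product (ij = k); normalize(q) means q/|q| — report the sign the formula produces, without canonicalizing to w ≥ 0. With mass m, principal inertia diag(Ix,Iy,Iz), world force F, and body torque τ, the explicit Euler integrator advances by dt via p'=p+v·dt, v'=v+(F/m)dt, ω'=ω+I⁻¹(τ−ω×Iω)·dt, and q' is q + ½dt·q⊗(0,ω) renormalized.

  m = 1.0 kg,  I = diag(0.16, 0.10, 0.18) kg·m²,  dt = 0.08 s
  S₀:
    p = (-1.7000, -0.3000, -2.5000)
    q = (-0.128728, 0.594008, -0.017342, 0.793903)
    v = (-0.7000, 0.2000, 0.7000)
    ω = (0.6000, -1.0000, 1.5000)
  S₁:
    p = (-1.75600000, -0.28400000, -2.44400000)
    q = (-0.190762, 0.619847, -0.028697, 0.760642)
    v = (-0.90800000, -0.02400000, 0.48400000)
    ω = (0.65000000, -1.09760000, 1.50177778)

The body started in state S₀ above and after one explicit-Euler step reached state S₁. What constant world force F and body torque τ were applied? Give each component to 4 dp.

F = (-2.6000, -2.8000, -2.7000)
τ = (-0.0200, -0.1400, 0.0400)

velocity change Δv = (-0.20800000, -0.22400000, -0.21600000)
applied force F = (-2.6000, -2.8000, -2.7000)
Δω = ω₁−ω₀ = (0.05000000, -0.09760000, 0.00177778)
applied torque τ = (-0.0200, -0.1400, 0.0400)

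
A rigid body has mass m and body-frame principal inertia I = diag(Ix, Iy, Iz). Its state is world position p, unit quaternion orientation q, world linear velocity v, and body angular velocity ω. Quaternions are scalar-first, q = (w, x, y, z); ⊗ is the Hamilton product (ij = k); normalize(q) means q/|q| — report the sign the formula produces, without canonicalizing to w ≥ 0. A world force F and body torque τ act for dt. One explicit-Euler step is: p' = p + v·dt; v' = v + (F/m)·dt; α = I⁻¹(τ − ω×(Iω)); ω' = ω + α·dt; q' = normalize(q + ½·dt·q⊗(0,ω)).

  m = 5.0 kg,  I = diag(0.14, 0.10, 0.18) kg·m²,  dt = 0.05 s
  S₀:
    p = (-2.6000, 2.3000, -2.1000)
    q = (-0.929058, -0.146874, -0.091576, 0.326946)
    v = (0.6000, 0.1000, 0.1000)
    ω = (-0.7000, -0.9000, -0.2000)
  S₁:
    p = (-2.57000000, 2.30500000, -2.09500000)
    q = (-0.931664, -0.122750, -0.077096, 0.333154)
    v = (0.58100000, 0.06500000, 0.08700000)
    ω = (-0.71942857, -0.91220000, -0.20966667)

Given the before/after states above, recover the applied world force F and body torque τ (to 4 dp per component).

ω₁ − ω₀ = (-0.01942857, -0.01220000, -0.00966667)
I·α + gyro = (-0.0400, -0.0300, -0.0600)
velocity change Δv = (-0.01900000, -0.03500000, -0.01300000)
m·(v₁−v₀)/dt = (-1.9000, -3.5000, -1.3000)

F = (-1.9000, -3.5000, -1.3000)
τ = (-0.0400, -0.0300, -0.0600)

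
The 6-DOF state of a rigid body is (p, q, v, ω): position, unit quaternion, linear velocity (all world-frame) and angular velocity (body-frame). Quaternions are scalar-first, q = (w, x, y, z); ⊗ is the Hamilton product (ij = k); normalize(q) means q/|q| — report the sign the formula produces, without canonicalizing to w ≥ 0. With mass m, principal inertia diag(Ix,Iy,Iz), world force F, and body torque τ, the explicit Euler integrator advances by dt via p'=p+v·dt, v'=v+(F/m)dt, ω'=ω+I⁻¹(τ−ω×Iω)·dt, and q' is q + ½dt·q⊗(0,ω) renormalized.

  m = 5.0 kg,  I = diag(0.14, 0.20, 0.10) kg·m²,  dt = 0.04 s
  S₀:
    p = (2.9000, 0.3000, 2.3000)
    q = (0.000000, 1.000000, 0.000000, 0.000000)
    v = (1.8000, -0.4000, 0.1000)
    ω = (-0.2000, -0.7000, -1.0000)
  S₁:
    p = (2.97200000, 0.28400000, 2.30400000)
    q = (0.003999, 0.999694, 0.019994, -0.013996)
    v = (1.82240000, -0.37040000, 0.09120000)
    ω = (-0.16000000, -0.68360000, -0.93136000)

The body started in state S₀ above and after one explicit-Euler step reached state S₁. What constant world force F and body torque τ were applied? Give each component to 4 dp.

v₁ − v₀ = (0.02240000, 0.02960000, -0.00880000)
F = m·Δv/dt = (2.8000, 3.7000, -1.1000)
rate change Δω = (0.04000000, 0.01640000, 0.06864000)
τ = I·(Δω/dt) + ω₀×(Iω₀) = (0.0700, 0.0900, 0.1800)

F = (2.8000, 3.7000, -1.1000)
τ = (0.0700, 0.0900, 0.1800)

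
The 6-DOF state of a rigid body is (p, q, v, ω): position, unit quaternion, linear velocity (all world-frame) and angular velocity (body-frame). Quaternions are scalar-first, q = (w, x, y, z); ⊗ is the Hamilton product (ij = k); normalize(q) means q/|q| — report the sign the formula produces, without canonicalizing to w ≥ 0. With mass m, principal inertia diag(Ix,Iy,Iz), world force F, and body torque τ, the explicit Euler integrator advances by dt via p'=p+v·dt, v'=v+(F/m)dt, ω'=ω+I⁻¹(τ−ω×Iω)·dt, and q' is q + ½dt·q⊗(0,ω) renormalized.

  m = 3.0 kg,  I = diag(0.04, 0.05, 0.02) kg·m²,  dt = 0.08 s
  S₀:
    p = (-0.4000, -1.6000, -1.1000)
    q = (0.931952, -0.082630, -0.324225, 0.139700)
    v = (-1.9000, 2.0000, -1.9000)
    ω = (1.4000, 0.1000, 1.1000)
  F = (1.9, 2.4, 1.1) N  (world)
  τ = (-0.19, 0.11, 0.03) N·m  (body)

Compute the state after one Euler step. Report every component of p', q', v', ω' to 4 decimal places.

p' = (-0.5520, -1.4400, -1.2520)
q' = (0.9294, -0.0452, -0.3083, 0.1980)
v' = (-1.8493, 2.0640, -1.8707)
ω' = (1.0266, 0.2267, 1.2144)

gyro term ω×Iω = (-0.0033, 0.0308, 0.0014)
(τ − ω×Iω)/I = (-4.6675, 1.5840, 1.4300)
new body rate ω' = (1.0266, 0.2267, 1.2144)
q⊗(0,ω) = (-0.0055655, 0.9341153, 0.3796682, 1.4707992)
q + ½dt·q⊗(0,ω), renormalized = (0.9294, -0.0452, -0.3083, 0.1980)
a = F/m = (0.6333, 0.8000, 0.3667)
p' = p + v·dt = (-0.5520, -1.4400, -1.2520)
v' = v + a·dt = (-1.8493, 2.0640, -1.8707)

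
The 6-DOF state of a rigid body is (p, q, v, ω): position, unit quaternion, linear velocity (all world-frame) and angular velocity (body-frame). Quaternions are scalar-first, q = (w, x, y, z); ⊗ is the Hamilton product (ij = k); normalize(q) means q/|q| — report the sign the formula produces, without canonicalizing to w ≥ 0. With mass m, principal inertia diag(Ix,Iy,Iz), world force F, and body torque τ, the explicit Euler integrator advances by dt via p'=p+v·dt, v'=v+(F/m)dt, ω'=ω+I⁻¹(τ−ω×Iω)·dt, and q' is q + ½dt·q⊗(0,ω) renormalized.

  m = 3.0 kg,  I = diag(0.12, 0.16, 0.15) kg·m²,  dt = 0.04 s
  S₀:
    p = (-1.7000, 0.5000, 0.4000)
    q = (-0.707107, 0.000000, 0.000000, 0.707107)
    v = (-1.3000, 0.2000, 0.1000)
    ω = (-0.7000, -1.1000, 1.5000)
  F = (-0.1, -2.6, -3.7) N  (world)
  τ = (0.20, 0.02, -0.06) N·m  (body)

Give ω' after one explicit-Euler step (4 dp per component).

ω' = (-0.6388, -1.1029, 1.4758)

angular accel α = (1.5292, -0.0719, -0.6053)
ω + α·dt = (-0.6388, -1.1029, 1.4758)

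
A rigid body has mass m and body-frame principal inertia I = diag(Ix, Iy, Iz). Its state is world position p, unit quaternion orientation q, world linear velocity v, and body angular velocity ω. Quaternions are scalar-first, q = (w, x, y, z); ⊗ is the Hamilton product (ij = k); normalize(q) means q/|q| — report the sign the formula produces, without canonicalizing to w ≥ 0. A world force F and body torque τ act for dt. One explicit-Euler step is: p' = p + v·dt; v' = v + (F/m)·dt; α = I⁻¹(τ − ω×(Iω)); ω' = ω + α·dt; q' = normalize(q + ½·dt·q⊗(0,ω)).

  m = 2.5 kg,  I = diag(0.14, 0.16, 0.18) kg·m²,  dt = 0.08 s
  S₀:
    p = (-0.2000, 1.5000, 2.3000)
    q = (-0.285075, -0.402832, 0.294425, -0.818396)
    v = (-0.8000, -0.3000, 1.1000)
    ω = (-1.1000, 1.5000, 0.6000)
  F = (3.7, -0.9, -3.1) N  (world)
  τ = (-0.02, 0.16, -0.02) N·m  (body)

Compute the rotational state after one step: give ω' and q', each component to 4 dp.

α = I⁻¹(τ − ω×Iω) = (-0.2714, 0.8350, 0.0722)
ω + α·dt = (-1.1217, 1.5668, 0.6058)
q⊗(0,ω) = (-0.3937151, 1.7178315, 0.7143223, -0.4514255)
q + ½dt·q⊗(0,ω), renormalized = (-0.2999, -0.3331, 0.3220, -0.8339)

ω' = (-1.1217, 1.5668, 0.6058)
q' = (-0.2999, -0.3331, 0.3220, -0.8339)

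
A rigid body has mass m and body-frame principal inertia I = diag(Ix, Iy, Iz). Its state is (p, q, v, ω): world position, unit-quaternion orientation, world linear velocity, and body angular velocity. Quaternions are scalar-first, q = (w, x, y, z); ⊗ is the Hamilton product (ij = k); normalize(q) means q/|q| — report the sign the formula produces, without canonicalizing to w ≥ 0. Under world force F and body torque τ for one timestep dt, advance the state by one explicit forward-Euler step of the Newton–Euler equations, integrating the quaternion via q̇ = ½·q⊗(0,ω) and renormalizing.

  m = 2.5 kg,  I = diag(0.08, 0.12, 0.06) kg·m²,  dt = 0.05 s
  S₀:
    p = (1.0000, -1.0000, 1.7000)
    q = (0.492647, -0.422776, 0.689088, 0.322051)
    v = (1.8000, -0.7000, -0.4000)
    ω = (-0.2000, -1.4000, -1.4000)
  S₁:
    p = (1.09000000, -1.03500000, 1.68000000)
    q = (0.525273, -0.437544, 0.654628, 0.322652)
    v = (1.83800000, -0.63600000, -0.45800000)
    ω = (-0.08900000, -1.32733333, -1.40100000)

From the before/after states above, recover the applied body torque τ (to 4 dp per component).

Δω = ω₁−ω₀ = (0.11100000, 0.07266667, -0.00100000)
precession coupling = (-0.1176, 0.0056, 0.0112)
I·α + gyro = (0.0600, 0.1800, 0.0100)

τ = (0.0600, 0.1800, 0.0100)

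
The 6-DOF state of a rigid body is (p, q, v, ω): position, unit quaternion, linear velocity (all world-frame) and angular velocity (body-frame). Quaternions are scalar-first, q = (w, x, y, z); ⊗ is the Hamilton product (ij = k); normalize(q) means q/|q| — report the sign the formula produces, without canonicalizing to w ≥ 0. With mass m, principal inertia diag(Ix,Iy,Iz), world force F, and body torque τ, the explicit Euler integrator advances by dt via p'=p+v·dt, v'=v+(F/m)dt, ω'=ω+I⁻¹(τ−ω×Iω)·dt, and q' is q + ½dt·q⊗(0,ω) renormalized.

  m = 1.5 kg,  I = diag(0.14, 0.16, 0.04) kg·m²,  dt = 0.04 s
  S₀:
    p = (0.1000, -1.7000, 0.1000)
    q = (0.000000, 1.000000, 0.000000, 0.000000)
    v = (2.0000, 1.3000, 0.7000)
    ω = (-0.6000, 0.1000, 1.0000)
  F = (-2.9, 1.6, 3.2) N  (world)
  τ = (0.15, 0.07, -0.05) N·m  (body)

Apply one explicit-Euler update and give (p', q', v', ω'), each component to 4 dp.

p' = (0.1800, -1.6480, 0.1280)
q' = (0.0120, 0.9997, -0.0200, 0.0020)
v' = (1.9227, 1.3427, 0.7853)
ω' = (-0.5537, 0.1325, 0.9512)

gyro term ω×Iω = (-0.0120, -0.0600, -0.0012)
angular accel α = (1.1571, 0.8125, -1.2200)
new body rate ω' = (-0.5537, 0.1325, 0.9512)
2q̇ = q⊗(0,ω) = (0.6000000, 0.0000000, -1.0000000, 0.1000000)
q' = normalize(q + ½dt·q⊗(0,ω)) = (0.0120, 0.9997, -0.0200, 0.0020)
a = F/m = (-1.9333, 1.0667, 2.1333)
p' = p + v·dt = (0.1800, -1.6480, 0.1280)
v' = v + a·dt = (1.9227, 1.3427, 0.7853)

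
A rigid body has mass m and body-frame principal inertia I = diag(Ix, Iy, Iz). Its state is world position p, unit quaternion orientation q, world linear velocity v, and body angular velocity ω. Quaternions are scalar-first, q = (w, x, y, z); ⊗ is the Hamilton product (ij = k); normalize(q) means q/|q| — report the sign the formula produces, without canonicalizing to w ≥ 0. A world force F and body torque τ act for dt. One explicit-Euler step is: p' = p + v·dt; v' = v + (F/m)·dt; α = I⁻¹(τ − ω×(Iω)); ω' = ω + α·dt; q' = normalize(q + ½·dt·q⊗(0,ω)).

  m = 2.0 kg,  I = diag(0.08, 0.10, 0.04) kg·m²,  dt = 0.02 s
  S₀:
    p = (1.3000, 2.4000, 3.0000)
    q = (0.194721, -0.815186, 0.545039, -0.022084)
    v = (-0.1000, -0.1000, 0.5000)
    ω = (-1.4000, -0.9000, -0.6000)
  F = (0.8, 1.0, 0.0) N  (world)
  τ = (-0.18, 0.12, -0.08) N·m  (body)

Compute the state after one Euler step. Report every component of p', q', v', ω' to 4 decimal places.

p' = (1.2980, 2.3980, 3.0100)
q' = (0.1881, -0.8213, 0.5386, -0.0083)
v' = (-0.0920, -0.0900, 0.5000)
ω' = (-1.4369, -0.8827, -0.6526)

(τ − ω×Iω)/I = (-1.8450, 0.8640, -2.6300)
new body rate ω' = (-1.4369, -0.8827, -0.6526)
2q̇ = q⊗(0,ω) = (-0.6639757, -0.6195084, -0.6334429, 1.3798894)
updated quaternion q' = (0.1881, -0.8213, 0.5386, -0.0083)
p + v·dt = (1.2980, 2.3980, 3.0100)
new velocity v' = (-0.0920, -0.0900, 0.5000)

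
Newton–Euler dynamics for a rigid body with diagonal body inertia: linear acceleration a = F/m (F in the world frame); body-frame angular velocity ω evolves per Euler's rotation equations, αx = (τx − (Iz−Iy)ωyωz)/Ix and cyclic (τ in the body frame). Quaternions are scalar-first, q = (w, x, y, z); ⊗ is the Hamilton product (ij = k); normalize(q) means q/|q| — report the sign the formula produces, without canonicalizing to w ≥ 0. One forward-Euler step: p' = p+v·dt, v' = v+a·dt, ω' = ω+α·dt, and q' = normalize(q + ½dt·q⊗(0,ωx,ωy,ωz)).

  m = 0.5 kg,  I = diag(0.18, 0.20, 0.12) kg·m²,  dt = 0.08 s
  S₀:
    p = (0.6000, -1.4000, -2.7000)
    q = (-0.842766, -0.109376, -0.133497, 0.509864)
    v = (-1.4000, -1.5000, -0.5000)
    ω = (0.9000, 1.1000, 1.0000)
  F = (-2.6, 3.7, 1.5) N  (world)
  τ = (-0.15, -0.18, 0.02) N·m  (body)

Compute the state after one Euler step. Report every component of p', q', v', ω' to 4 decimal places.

p' = (0.4880, -1.5200, -2.7400)
q' = (-0.8513, -0.1671, -0.1475, 0.4750)
v' = (-1.8160, -0.9080, -0.2600)
ω' = (0.8724, 1.0064, 1.0001)

angular accel α = (-0.3444, -1.1700, 0.0017)
ω' = ω + α·dt = (0.8724, 1.0064, 1.0001)
q⊗(0,ω) = (-0.2645789, -1.4528368, -0.3587890, -0.8429323)
updated quaternion q' = (-0.8513, -0.1671, -0.1475, 0.4750)
p' = p + v·dt = (0.4880, -1.5200, -2.7400)
new velocity v' = (-1.8160, -0.9080, -0.2600)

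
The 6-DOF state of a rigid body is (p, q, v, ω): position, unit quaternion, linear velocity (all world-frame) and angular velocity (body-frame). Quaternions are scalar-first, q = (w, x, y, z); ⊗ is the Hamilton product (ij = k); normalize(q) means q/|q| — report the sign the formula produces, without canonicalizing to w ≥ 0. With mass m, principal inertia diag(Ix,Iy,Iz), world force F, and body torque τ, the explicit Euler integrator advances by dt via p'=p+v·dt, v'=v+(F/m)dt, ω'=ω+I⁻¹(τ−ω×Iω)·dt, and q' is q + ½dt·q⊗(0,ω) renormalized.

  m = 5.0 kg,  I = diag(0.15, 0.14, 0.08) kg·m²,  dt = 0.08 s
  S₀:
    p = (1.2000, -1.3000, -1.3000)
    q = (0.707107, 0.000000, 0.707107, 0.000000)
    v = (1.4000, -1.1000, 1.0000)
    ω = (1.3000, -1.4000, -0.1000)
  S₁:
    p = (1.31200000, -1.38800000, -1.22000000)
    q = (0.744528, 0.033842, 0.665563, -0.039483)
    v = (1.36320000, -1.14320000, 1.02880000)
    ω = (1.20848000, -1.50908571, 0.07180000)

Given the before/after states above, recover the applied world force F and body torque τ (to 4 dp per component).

F = (-2.3000, -2.7000, 1.8000)
τ = (-0.1800, -0.2000, 0.1900)

Δv = v₁−v₀ = (-0.03680000, -0.04320000, 0.02880000)
m·(v₁−v₀)/dt = (-2.3000, -2.7000, 1.8000)
rate change Δω = (-0.09152000, -0.10908571, 0.17180000)
gyro term ω₀×Iω₀ = (-0.0084, -0.0091, 0.0182)
τ = I·(Δω/dt) + ω₀×(Iω₀) = (-0.1800, -0.2000, 0.1900)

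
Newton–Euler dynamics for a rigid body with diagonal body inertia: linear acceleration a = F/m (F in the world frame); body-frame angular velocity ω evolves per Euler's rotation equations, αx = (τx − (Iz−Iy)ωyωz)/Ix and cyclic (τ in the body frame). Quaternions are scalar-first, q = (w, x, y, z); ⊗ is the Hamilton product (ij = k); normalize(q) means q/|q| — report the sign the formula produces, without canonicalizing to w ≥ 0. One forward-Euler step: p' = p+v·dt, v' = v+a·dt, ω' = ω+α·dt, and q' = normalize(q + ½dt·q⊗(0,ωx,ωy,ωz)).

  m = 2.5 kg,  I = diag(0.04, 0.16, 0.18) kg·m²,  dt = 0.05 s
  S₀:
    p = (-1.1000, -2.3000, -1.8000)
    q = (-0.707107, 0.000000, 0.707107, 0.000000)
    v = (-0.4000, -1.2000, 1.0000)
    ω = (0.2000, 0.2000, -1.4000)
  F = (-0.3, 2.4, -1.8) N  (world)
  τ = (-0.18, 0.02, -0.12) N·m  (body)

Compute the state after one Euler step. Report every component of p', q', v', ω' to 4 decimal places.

p' = (-1.1200, -2.3600, -1.7500)
q' = (-0.7102, -0.0283, 0.7031, 0.0212)
v' = (-0.4060, -1.1520, 0.9640)
ω' = (-0.0180, 0.1940, -1.4347)

a = (-0.1200, 0.9600, -0.7200)
p + v·dt = (-1.1200, -2.3600, -1.7500)
v + (F/m)dt = (-0.4060, -1.1520, 0.9640)
gyro term ω×Iω = (-0.0056, 0.0392, 0.0048)
α = I⁻¹(τ − ω×Iω) = (-4.3600, -0.1200, -0.6933)
ω + α·dt = (-0.0180, 0.1940, -1.4347)
q⊗(0,ω) = (-0.1414214, -1.1313712, -0.1414214, 0.8485284)
q + ½dt·q⊗(0,ω), renormalized = (-0.7102, -0.0283, 0.7031, 0.0212)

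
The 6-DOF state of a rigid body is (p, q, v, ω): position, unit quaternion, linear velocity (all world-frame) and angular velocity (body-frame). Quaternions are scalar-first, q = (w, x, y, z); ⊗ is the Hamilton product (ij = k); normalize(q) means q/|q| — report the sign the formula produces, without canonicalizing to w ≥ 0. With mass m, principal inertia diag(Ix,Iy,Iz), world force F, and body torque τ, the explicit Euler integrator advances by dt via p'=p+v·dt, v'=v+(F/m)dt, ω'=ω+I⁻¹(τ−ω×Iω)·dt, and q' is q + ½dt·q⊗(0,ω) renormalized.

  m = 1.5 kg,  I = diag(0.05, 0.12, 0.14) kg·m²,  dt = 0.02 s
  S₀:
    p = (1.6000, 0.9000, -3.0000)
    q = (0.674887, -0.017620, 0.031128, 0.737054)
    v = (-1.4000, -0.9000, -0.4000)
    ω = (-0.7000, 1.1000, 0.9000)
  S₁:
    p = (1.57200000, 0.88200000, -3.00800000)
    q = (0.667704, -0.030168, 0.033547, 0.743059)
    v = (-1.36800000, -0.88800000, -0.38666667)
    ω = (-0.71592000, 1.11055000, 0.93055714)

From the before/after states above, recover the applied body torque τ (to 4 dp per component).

ω₁ − ω₀ = (-0.01592000, 0.01055000, 0.03055714)
precession coupling = (0.0198, 0.0567, -0.0539)
τ = I·(Δω/dt) + ω₀×(Iω₀) = (-0.0200, 0.1200, 0.1600)

τ = (-0.0200, 0.1200, 0.1600)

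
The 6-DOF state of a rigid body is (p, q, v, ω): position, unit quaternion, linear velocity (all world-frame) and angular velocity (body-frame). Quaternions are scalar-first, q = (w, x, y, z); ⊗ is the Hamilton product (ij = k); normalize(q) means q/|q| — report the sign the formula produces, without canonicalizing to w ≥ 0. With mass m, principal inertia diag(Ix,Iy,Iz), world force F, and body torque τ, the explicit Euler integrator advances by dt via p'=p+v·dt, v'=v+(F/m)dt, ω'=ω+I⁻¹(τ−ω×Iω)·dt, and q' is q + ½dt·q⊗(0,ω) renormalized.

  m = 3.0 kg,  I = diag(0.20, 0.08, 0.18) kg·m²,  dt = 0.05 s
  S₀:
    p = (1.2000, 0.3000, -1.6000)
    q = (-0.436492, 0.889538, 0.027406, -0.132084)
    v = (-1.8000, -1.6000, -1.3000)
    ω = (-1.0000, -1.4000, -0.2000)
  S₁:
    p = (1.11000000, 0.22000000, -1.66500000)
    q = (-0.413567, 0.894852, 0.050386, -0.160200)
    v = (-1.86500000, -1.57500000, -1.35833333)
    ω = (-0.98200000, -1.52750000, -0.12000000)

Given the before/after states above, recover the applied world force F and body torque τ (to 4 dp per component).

rate change Δω = (0.01800000, -0.12750000, 0.08000000)
gyro term ω₀×Iω₀ = (0.0280, 0.0040, -0.1680)
applied torque τ = (0.1000, -0.2000, 0.1200)
Δv = v₁−v₀ = (-0.06500000, 0.02500000, -0.05833333)
applied force F = (-3.9000, 1.5000, -3.5000)

F = (-3.9000, 1.5000, -3.5000)
τ = (0.1000, -0.2000, 0.1200)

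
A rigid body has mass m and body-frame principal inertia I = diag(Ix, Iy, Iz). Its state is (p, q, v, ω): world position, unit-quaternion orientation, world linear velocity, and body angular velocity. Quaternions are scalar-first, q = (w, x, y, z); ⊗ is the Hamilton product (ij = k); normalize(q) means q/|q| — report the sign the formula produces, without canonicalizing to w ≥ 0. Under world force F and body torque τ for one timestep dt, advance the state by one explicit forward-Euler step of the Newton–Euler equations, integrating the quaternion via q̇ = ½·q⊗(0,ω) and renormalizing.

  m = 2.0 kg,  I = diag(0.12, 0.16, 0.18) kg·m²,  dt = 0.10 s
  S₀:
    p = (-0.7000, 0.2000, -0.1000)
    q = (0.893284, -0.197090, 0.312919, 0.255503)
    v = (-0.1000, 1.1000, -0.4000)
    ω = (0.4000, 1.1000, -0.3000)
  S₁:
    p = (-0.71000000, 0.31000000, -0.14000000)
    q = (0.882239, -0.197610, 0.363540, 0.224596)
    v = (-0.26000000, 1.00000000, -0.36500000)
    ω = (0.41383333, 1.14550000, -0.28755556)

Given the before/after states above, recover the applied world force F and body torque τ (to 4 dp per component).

F = (-3.2000, -2.0000, 0.7000)
τ = (0.0100, 0.0800, 0.0400)

velocity change Δv = (-0.16000000, -0.10000000, 0.03500000)
m·(v₁−v₀)/dt = (-3.2000, -2.0000, 0.7000)
rate change Δω = (0.01383333, 0.04550000, 0.01244444)
I·α + gyro = (0.0100, 0.0800, 0.0400)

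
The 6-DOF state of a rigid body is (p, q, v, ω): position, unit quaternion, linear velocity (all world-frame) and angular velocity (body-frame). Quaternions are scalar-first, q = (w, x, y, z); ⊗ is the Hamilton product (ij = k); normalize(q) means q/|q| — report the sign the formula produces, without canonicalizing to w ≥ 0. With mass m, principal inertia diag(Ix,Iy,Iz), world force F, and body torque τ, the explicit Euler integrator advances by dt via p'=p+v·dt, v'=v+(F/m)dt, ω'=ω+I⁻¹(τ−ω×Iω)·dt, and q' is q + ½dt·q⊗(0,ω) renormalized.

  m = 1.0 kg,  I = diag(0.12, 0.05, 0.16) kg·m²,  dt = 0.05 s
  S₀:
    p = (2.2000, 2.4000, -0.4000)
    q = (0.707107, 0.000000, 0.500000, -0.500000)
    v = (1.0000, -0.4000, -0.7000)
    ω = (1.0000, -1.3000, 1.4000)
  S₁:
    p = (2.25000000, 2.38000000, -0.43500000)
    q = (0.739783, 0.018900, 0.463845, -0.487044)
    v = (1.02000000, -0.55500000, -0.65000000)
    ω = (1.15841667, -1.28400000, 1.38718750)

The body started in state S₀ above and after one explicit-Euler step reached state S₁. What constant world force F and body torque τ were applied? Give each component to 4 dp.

F = (0.4000, -3.1000, 1.0000)
τ = (0.1800, -0.0400, 0.0500)

Δv = v₁−v₀ = (0.02000000, -0.15500000, 0.05000000)
applied force F = (0.4000, -3.1000, 1.0000)
rate change Δω = (0.15841667, 0.01600000, -0.01281250)
ω₀×(Iω₀) = (-0.2002, -0.0560, 0.0910)
τ = I·(Δω/dt) + ω₀×(Iω₀) = (0.1800, -0.0400, 0.0500)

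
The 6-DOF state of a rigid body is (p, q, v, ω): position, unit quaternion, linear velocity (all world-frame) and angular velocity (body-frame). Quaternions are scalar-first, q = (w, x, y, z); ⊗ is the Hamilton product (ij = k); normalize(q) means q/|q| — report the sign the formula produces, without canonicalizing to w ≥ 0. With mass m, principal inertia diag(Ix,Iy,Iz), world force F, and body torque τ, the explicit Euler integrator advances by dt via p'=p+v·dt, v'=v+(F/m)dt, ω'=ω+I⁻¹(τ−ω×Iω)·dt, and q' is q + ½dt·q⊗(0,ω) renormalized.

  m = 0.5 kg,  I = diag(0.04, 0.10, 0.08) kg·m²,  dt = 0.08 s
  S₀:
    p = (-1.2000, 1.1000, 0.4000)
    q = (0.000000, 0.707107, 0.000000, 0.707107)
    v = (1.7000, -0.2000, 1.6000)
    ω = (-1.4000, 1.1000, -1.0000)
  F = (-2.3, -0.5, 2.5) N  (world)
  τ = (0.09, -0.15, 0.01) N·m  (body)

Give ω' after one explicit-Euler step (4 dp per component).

(τ − ω×Iω)/I = (1.7000, -0.9400, 1.2800)
new body rate ω' = (-1.2640, 1.0248, -0.8976)

ω' = (-1.2640, 1.0248, -0.8976)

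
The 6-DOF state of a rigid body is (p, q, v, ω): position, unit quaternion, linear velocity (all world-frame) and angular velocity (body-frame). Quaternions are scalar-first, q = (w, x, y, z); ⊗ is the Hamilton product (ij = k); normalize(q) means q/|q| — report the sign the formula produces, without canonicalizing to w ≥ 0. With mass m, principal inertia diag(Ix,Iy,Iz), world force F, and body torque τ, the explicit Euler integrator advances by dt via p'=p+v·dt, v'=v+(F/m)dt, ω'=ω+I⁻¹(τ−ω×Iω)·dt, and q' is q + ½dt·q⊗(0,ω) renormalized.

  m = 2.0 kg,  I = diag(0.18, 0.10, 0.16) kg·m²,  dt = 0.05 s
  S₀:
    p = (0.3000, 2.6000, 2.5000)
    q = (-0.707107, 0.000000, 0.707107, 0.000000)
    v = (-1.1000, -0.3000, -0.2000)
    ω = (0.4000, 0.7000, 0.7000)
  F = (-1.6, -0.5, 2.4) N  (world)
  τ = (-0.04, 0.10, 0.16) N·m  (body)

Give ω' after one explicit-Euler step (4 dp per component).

ω' = (0.3807, 0.7472, 0.7570)

angular accel α = (-0.3856, 0.9440, 1.1400)
ω + α·dt = (0.3807, 0.7472, 0.7570)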